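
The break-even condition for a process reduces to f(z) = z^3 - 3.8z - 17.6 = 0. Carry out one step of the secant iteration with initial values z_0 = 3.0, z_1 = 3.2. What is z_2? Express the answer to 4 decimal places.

f(3.0) = -2.000000, f(3.2) = 3.008000
z_2 = 3.200000 − 3.008000·(3.200000 − 3.000000) / (3.008000 − (-2.000000)) = 3.200000 − (0.601600)/(5.008000) = 3.079872

3.0799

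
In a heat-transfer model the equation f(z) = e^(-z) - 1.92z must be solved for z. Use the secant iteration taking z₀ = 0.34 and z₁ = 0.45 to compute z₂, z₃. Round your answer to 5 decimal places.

0.36273, 0.36247

f(0.34) = 0.0589703, f(0.45) = -0.2263718
z₂ = 0.4500000 − (-0.2263718)·(0.4500000 − 0.3400000) / (-0.2263718 − 0.0589703) = 0.4500000 − (-0.0249009)/(-0.2853422) = 0.3627332
f(0.3627332) = -0.0006757
z₃ = 0.3627332 − (-0.0006757)·(0.3627332 − 0.4500000) / (-0.0006757 − (-0.2263718)) = 0.3627332 − (0.0000590)/(0.2256962) = 0.3624719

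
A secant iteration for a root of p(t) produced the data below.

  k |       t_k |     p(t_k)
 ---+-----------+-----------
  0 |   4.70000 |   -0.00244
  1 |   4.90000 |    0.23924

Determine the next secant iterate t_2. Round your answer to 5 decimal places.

4.70202

t_2 = 4.90000 − 0.23924·(4.90000 − 4.70000) / (0.23924 − (-0.00244))
   = 4.90000 − (0.0478480)/(0.2416800) = 4.7020192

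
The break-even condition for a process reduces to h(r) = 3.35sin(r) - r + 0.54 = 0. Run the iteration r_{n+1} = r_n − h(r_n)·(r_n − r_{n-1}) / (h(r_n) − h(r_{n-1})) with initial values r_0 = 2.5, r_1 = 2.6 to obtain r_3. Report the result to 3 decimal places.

2.512

h(2.5) = 0.04488, h(2.6) = -0.33307
r_2 = 2.60000 − (-0.33307)·(2.60000 − 2.50000) / (-0.33307 − 0.04488) = 2.60000 − (-0.03331)/(-0.37795) = 2.51187
h(2.51187) = 0.00100
r_3 = 2.51187 − 0.00100·(2.51187 − 2.60000) / (0.00100 − (-0.33307)) = 2.51187 − (-0.00009)/(0.33407) = 2.51214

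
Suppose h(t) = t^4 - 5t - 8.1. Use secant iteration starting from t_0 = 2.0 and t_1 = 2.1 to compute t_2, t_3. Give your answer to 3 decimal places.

h(2.0) = -2.10000, h(2.1) = 0.84810
t_2 = 2.10000 − 0.84810·(2.10000 − 2.00000) / (0.84810 − (-2.10000)) = 2.10000 − (0.08481)/(2.94810) = 2.07123
h(2.07123) = -0.05203
t_3 = 2.07123 − (-0.05203)·(2.07123 − 2.10000) / (-0.05203 − 0.84810) = 2.07123 − (0.00150)/(-0.90013) = 2.07290

2.071, 2.073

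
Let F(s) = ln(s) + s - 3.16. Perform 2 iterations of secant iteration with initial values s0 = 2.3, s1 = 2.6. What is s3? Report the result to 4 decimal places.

F(2.3) = -0.027091, F(2.6) = 0.395511
s2 = 2.600000 − 0.395511·(2.600000 − 2.300000) / (0.395511 − (-0.027091)) = 2.600000 − (0.118653)/(0.422602) = 2.319231
F(2.319231) = 0.000467
s3 = 2.319231 − 0.000467·(2.319231 − 2.600000) / (0.000467 − 0.395511) = 2.319231 − (-0.000131)/(-0.395044) = 2.318899

2.3189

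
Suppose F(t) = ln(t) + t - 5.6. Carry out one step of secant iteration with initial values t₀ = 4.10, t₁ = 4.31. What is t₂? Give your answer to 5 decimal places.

4.17191

F(4.10) = -0.0890130, F(4.31) = 0.1709379
t₂ = 4.3100000 − 0.1709379·(4.3100000 − 4.1000000) / (0.1709379 − (-0.0890130)) = 4.3100000 − (0.0358970)/(0.2599509) = 4.1719087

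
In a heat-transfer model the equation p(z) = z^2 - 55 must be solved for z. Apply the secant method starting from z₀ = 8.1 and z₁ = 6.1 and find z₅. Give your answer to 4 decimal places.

p(8.1) = 10.610000, p(6.1) = -17.790000
z₂ = 6.100000 − (-17.790000)·(6.100000 − 8.100000) / (-17.790000 − 10.610000) = 6.100000 − (35.580000)/(-28.400000) = 7.352817
p(7.352817) = -0.936084
z₃ = 7.352817 − (-0.936084)·(7.352817 − 6.100000) / (-0.936084 − (-17.790000)) = 7.352817 − (-1.172741)/(16.853916) = 7.422400
p(7.422400) = 0.092016
z₄ = 7.422400 − 0.092016·(7.422400 − 7.352817) / (0.092016 − (-0.936084)) = 7.422400 − (0.006403)/(1.028100) = 7.416172
p(7.416172) = -0.000395
z₅ = 7.416172 − (-0.000395)·(7.416172 − 7.422400) / (-0.000395 − 0.092016) = 7.416172 − (0.000002)/(-0.092411) = 7.416198

7.4162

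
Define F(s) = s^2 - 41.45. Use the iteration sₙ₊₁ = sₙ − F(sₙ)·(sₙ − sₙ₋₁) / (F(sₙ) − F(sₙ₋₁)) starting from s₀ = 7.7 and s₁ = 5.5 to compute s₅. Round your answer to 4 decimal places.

F(7.7) = 17.840000, F(5.5) = -11.200000
s₂ = 5.500000 − (-11.200000)·(5.500000 − 7.700000) / (-11.200000 − 17.840000) = 5.500000 − (24.640000)/(-29.040000) = 6.348485
F(6.348485) = -1.146740
s₃ = 6.348485 − (-1.146740)·(6.348485 − 5.500000) / (-1.146740 − (-11.200000)) = 6.348485 − (-0.972992)/(10.053260) = 6.445269
F(6.445269) = 0.091487
s₄ = 6.445269 − 0.091487·(6.445269 − 6.348485) / (0.091487 − (-1.146740)) = 6.445269 − (0.008854)/(1.238227) = 6.438118
F(6.438118) = -0.000641
s₅ = 6.438118 − (-0.000641)·(6.438118 − 6.445269) / (-0.000641 − 0.091487) = 6.438118 − (0.000005)/(-0.092128) = 6.438167

6.4382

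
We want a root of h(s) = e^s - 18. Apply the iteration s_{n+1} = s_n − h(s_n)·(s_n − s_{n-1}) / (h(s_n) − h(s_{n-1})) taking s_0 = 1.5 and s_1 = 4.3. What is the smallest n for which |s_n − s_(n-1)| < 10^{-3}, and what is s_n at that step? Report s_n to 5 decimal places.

h(1.5) = -13.5183109, h(4.3) = 55.6997937
s_2 = 4.3000000 − 55.6997937·(2.8000000)/(69.2181046) = 2.0468406;  |Δ| = 2.2531594
h(2.0468406) = -10.2566020
s_3 = 2.0468406 − (-10.2566020)·(-2.2531594)/(-65.9563957) = 2.3972200;  |Δ| = 0.3503794
h(2.3972200) = -7.0074259
s_4 = 2.3972200 − (-7.0074259)·(0.3503794)/(3.2491761) = 3.1528753;  |Δ| = 0.7556554
h(3.1528753) = 5.4032600
s_5 = 3.1528753 − 5.4032600·(0.7556554)/(12.4106860) = 2.8238845;  |Δ| = 0.3289909
h(2.8238845) = -1.1578537
s_6 = 2.8238845 − (-1.1578537)·(-0.3289909)/(-6.5611137) = 2.8819422;  |Δ| = 0.0580577
h(2.8819422) = -0.1510948
s_7 = 2.8819422 − (-0.1510948)·(0.0580577)/(1.0067589) = 2.8906555;  |Δ| = 0.0087133
h(2.8906555) = 0.0051081
s_8 = 2.8906555 − 0.0051081·(0.0087133)/(0.1562029) = 2.8903706;  |Δ| = 0.0002849
|s_8 − s_7| = 0.0002849 < 10^{-3}

n = 8, s_n = 2.89037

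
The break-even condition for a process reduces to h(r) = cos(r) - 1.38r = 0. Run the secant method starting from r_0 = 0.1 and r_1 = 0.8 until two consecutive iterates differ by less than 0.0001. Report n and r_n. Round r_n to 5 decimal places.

n = 5, r_n = 0.59863

h(0.1) = 0.8570042, h(0.8) = -0.4072933
r_2 = 0.8000000 − (-0.4072933)·(0.7000000)/(-1.2642975) = 0.5744951;  |Δ| = 0.2255049
h(0.5744951) = 0.0466636
r_3 = 0.5744951 − 0.0466636·(-0.2255049)/(0.4539569) = 0.5976754;  |Δ| = 0.0231803
h(0.5976754) = 0.0018539
r_4 = 0.5976754 − 0.0018539·(0.0231803)/(-0.0448097) = 0.5986344;  |Δ| = 0.0009590
h(0.5986344) = -0.0000096
r_5 = 0.5986344 − (-0.0000096)·(0.0009590)/(-0.0018635) = 0.5986295;  |Δ| = 0.0000049
|r_5 − r_4| = 0.0000049 < 0.0001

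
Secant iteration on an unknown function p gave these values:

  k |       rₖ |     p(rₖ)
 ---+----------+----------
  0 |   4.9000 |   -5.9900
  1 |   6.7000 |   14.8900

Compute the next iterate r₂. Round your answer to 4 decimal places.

5.4164

r₂ = 6.7000 − 14.8900·(6.7000 − 4.9000) / (14.8900 − (-5.9900))
   = 6.7000 − (26.802000)/(20.880000) = 5.416379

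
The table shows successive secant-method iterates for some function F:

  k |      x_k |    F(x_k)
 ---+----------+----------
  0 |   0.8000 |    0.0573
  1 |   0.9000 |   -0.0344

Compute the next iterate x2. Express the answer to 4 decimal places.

0.8625

x2 = 0.9000 − (-0.0344)·(0.9000 − 0.8000) / (-0.0344 − 0.0573)
   = 0.9000 − (-0.003440)/(-0.091700) = 0.862486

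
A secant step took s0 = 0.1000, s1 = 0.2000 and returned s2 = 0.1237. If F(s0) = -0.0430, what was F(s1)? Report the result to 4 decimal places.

0.1384

The secant line through (0.1000, -0.0430) and (0.2000, F(s1)) crosses zero at s2 = 0.1237.
So (0.1000, -0.0430), (0.2000, F(s1)), (0.1237, 0) are collinear:
F(s1) = -0.0430 · (0.2000 − 0.1237) / (0.1000 − 0.1237) = -0.0430 · (0.076300)/(-0.023700) = 0.138435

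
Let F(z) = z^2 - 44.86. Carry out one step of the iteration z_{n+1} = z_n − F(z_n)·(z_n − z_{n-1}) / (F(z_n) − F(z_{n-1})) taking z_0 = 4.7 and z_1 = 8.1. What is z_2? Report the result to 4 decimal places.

6.4789

F(4.7) = -22.770000, F(8.1) = 20.750000
z_2 = 8.100000 − 20.750000·(8.100000 − 4.700000) / (20.750000 − (-22.770000)) = 8.100000 − (70.550000)/(43.520000) = 6.478906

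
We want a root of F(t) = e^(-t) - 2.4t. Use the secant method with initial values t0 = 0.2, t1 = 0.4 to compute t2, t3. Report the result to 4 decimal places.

F(0.2) = 0.338731, F(0.4) = -0.289680
t2 = 0.400000 − (-0.289680)·(0.400000 − 0.200000) / (-0.289680 − 0.338731) = 0.400000 − (-0.057936)/(-0.628411) = 0.307806
F(0.307806) = -0.003675
t3 = 0.307806 − (-0.003675)·(0.307806 − 0.400000) / (-0.003675 − (-0.289680)) = 0.307806 − (0.000339)/(0.286005) = 0.306621

0.3078, 0.3066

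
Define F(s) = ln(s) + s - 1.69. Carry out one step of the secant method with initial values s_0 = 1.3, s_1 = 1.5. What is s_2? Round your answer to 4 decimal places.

F(1.3) = -0.127636, F(1.5) = 0.215465
s_2 = 1.500000 − 0.215465·(1.500000 − 1.300000) / (0.215465 − (-0.127636)) = 1.500000 − (0.043093)/(0.343101) = 1.374401

1.3744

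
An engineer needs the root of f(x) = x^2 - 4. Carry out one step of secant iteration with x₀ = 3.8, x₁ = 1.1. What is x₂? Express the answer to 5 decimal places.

f(3.8) = 10.4400000, f(1.1) = -2.7900000
x₂ = 1.1000000 − (-2.7900000)·(1.1000000 − 3.8000000) / (-2.7900000 − 10.4400000) = 1.1000000 − (7.5330000)/(-13.2300000) = 1.6693878

1.66939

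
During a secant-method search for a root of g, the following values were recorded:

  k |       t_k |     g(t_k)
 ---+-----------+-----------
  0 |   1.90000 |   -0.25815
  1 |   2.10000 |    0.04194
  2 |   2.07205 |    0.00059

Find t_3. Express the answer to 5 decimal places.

t_3 = 2.07205 − 0.00059·(2.07205 − 2.10000) / (0.00059 − 0.04194)
   = 2.07205 − (-0.0000165)/(-0.0413500) = 2.0716512

2.07165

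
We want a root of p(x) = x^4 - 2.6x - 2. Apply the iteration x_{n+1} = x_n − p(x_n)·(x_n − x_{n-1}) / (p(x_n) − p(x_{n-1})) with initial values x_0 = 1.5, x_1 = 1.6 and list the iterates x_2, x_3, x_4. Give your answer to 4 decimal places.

p(1.5) = -0.837500, p(1.6) = 0.393600
x_2 = 1.600000 − 0.393600·(1.600000 − 1.500000) / (0.393600 − (-0.837500)) = 1.600000 − (0.039360)/(1.231100) = 1.568029
p(1.568029) = -0.031601
x_3 = 1.568029 − (-0.031601)·(1.568029 − 1.600000) / (-0.031601 − 0.393600) = 1.568029 − (0.001010)/(-0.425201) = 1.570405
p(1.570405) = -0.001053
x_4 = 1.570405 − (-0.001053)·(1.570405 − 1.568029) / (-0.001053 − (-0.031601)) = 1.570405 − (-0.000003)/(0.030549) = 1.570487

1.5680, 1.5704, 1.5705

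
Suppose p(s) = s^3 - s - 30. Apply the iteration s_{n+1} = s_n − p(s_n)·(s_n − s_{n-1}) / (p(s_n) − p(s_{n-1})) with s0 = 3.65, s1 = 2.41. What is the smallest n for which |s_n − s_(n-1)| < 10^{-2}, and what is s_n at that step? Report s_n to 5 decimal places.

p(3.65) = 14.9771250, p(2.41) = -18.4124790
s2 = 2.4100000 − (-18.4124790)·(-1.2400000)/(-33.3896040) = 3.0937899;  |Δ| = 0.6837899
p(3.0937899) = -3.4814687
s3 = 3.0937899 − (-3.4814687)·(0.6837899)/(14.9310103) = 3.2532294;  |Δ| = 0.1594395
p(3.2532294) = 1.1773295
s4 = 3.2532294 − 1.1773295·(0.1594395)/(4.6587982) = 3.2129373;  |Δ| = 0.0402921
p(3.2129373) = -0.0458945
s5 = 3.2129373 − (-0.0458945)·(-0.0402921)/(-1.2232240) = 3.2144490;  |Δ| = 0.0015117
|s5 − s4| = 0.0015117 < 10^{-2}

n = 5, s_n = 3.21445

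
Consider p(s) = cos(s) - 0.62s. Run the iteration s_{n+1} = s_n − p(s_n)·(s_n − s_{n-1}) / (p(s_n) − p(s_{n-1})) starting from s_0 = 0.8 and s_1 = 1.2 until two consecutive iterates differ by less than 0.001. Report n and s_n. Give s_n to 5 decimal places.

p(0.8) = 0.2007067, p(1.2) = -0.3816422
s_2 = 1.2000000 − (-0.3816422)·(0.4000000)/(-0.5823490) = 0.9378601;  |Δ| = 0.2621399
p(0.9378601) = 0.0100415
s_3 = 0.9378601 − 0.0100415·(-0.2621399)/(0.3916838) = 0.9445805;  |Δ| = 0.0067204
p(0.9445805) = 0.0004429
s_4 = 0.9445805 − 0.0004429·(0.0067204)/(-0.0095986) = 0.9448906;  |Δ| = 0.0003101
|s_4 − s_3| = 0.0003101 < 0.001

n = 4, s_n = 0.94489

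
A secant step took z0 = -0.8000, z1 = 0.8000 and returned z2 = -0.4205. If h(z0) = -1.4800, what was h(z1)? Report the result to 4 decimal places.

4.7598

The secant line through (-0.8000, -1.4800) and (0.8000, h(z1)) crosses zero at z2 = -0.4205.
So (-0.8000, -1.4800), (0.8000, h(z1)), (-0.4205, 0) are collinear:
h(z1) = -1.4800 · (0.8000 − (-0.4205)) / (-0.8000 − (-0.4205)) = -1.4800 · (1.220500)/(-0.379500) = 4.759789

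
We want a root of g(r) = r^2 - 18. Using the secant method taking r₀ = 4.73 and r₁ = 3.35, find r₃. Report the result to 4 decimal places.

4.2490

g(4.73) = 4.372900, g(3.35) = -6.777500
r₂ = 3.350000 − (-6.777500)·(3.350000 − 4.730000) / (-6.777500 − 4.372900) = 3.350000 − (9.352950)/(-11.150400) = 4.188800
g(4.188800) = -0.453959
r₃ = 4.188800 − (-0.453959)·(4.188800 − 3.350000) / (-0.453959 − (-6.777500)) = 4.188800 − (-0.380780)/(6.323541) = 4.249016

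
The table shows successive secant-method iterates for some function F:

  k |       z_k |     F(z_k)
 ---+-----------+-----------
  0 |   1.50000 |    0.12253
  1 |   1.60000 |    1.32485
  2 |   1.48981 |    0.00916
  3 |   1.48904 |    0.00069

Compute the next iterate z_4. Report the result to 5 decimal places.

1.48898

z_4 = 1.48904 − 0.00069·(1.48904 − 1.48981) / (0.00069 − 0.00916)
   = 1.48904 − (-0.0000005)/(-0.0084700) = 1.4889773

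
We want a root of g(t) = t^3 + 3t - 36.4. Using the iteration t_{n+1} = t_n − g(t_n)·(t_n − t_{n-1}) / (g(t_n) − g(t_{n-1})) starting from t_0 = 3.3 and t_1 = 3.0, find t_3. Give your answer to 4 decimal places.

g(3.3) = 9.437000, g(3.0) = -0.400000
t_2 = 3.000000 − (-0.400000)·(3.000000 − 3.300000) / (-0.400000 − 9.437000) = 3.000000 − (0.120000)/(-9.837000) = 3.012199
g(3.012199) = -0.032694
t_3 = 3.012199 − (-0.032694)·(3.012199 − 3.000000) / (-0.032694 − (-0.400000)) = 3.012199 − (-0.000399)/(0.367306) = 3.013285

3.0133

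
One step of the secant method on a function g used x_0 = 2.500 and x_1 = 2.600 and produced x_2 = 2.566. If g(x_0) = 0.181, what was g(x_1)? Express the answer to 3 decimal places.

The secant line through (2.500, 0.181) and (2.600, g(x_1)) crosses zero at x_2 = 2.566.
So (2.500, 0.181), (2.600, g(x_1)), (2.566, 0) are collinear:
g(x_1) = 0.181 · (2.600 − 2.566) / (2.500 − 2.566) = 0.181 · (0.03400)/(-0.06600) = -0.09324

-0.093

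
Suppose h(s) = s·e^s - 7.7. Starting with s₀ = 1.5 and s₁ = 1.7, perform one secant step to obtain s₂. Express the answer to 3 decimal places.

h(1.5) = -0.97747, h(1.7) = 1.60571
s₂ = 1.70000 − 1.60571·(1.70000 − 1.50000) / (1.60571 − (-0.97747)) = 1.70000 − (0.32114)/(2.58318) = 1.57568

1.576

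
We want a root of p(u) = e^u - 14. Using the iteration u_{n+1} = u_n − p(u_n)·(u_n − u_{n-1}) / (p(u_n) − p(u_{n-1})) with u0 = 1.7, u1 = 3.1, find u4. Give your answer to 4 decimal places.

p(1.7) = -8.526053, p(3.1) = 8.197951
u2 = 3.100000 − 8.197951·(3.100000 − 1.700000) / (8.197951 − (-8.526053)) = 3.100000 − (11.477132)/(16.724004) = 2.413733
p(2.413733) = -2.824398
u3 = 2.413733 − (-2.824398)·(2.413733 − 3.100000) / (-2.824398 − 8.197951) = 2.413733 − (1.938291)/(-11.022349) = 2.589584
p(2.589584) = -0.675772
u4 = 2.589584 − (-0.675772)·(2.589584 − 2.413733) / (-0.675772 − (-2.824398)) = 2.589584 − (-0.118835)/(2.148626) = 2.644892

2.6449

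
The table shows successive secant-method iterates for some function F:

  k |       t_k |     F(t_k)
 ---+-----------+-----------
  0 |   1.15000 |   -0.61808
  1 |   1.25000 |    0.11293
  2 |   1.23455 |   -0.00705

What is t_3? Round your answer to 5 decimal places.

t_3 = 1.23455 − (-0.00705)·(1.23455 − 1.25000) / (-0.00705 − 0.11293)
   = 1.23455 − (0.0001089)/(-0.1199800) = 1.2354578

1.23546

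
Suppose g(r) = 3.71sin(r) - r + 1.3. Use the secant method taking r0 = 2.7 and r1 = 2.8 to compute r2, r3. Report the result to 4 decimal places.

g(2.7) = 0.185579, g(2.8) = -0.257194
r2 = 2.800000 − (-0.257194)·(2.800000 − 2.700000) / (-0.257194 − 0.185579) = 2.800000 − (-0.025719)/(-0.442773) = 2.741913
g(2.741913) = 0.001735
r3 = 2.741913 − 0.001735·(2.741913 − 2.800000) / (0.001735 − (-0.257194)) = 2.741913 − (-0.000101)/(0.258928) = 2.742302

2.7419, 2.7423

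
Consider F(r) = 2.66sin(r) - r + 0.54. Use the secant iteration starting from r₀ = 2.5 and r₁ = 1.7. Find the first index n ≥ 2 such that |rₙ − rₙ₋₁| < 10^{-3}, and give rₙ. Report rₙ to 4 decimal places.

F(2.5) = -0.368064, F(1.7) = 1.477828
r₂ = 1.700000 − 1.477828·(-0.800000)/(1.845892) = 2.340483;  |Δ| = 0.640483
F(2.340483) = 0.109740
r₃ = 2.340483 − 0.109740·(0.640483)/(-1.368089) = 2.391859;  |Δ| = 0.051376
F(2.391859) = -0.039217
r₄ = 2.391859 − (-0.039217)·(0.051376)/(-0.148956) = 2.378332;  |Δ| = 0.013526
F(2.378332) = 0.000475
r₅ = 2.378332 − 0.000475·(-0.013526)/(0.039692) = 2.378494;  |Δ| = 0.000162
|r₅ − r₄| = 0.000162 < 10^{-3}

n = 5, rₙ = 2.3785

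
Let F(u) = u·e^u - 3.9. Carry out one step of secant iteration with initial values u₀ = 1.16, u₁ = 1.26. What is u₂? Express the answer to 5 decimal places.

1.18692

F(1.16) = -0.1996774, F(1.26) = 0.5420311
u₂ = 1.2600000 − 0.5420311·(1.2600000 − 1.1600000) / (0.5420311 − (-0.1996774)) = 1.2600000 − (0.0542031)/(0.7417085) = 1.1869213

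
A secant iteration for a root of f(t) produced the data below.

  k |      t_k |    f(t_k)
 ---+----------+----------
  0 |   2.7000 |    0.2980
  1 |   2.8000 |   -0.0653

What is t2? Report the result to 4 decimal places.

2.7820

t2 = 2.8000 − (-0.0653)·(2.8000 − 2.7000) / (-0.0653 − 0.2980)
   = 2.8000 − (-0.006530)/(-0.363300) = 2.782026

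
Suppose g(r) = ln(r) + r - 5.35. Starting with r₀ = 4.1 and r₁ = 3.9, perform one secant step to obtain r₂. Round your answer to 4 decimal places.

g(4.1) = 0.160987, g(3.9) = -0.089023
r₂ = 3.900000 − (-0.089023)·(3.900000 − 4.100000) / (-0.089023 − 0.160987) = 3.900000 − (0.017805)/(-0.250010) = 3.971216

3.9712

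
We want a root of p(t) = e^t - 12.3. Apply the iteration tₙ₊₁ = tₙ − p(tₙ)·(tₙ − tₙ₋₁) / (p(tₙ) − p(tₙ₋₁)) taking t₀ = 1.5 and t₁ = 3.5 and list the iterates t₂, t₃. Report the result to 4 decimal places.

p(1.5) = -7.818311, p(3.5) = 20.815452
t₂ = 3.500000 − 20.815452·(3.500000 − 1.500000) / (20.815452 − (-7.818311)) = 3.500000 − (41.630904)/(28.633763) = 2.046090
p(2.046090) = -4.562409
t₃ = 2.046090 − (-4.562409)·(2.046090 − 3.500000) / (-4.562409 − 20.815452) = 2.046090 − (6.633331)/(-25.377861) = 2.307473

2.0461, 2.3075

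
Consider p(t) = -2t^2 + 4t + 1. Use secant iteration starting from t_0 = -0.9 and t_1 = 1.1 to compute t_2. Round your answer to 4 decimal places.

p(-0.9) = -4.220000, p(1.1) = 2.980000
t_2 = 1.100000 − 2.980000·(1.100000 − (-0.900000)) / (2.980000 − (-4.220000)) = 1.100000 − (5.960000)/(7.200000) = 0.272222

0.2722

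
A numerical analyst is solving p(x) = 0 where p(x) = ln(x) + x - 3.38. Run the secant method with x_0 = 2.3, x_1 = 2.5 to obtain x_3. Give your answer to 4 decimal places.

2.4741

p(2.3) = -0.247091, p(2.5) = 0.036291
x_2 = 2.500000 − 0.036291·(2.500000 − 2.300000) / (0.036291 − (-0.247091)) = 2.500000 − (0.007258)/(0.283382) = 2.474387
p(2.474387) = 0.000380
x_3 = 2.474387 − 0.000380·(2.474387 − 2.500000) / (0.000380 − 0.036291) = 2.474387 − (-0.000010)/(-0.035911) = 2.474116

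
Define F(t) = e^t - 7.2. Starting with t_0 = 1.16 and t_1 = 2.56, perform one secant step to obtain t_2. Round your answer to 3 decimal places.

F(1.16) = -4.01007, F(2.56) = 5.73582
t_2 = 2.56000 − 5.73582·(2.56000 − 1.16000) / (5.73582 − (-4.01007)) = 2.56000 − (8.03014)/(9.74588) = 1.73605

1.736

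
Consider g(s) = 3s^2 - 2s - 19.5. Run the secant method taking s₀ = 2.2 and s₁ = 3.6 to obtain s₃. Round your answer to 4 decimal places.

2.8930

g(2.2) = -9.380000, g(3.6) = 12.180000
s₂ = 3.600000 − 12.180000·(3.600000 − 2.200000) / (12.180000 − (-9.380000)) = 3.600000 − (17.052000)/(21.560000) = 2.809091
g(2.809091) = -1.445207
s₃ = 2.809091 − (-1.445207)·(2.809091 − 3.600000) / (-1.445207 − 12.180000) = 2.809091 − (1.143027)/(-13.625207) = 2.892982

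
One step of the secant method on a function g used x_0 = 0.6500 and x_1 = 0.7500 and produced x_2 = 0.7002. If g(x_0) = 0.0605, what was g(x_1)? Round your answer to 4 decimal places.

-0.0600

The secant line through (0.6500, 0.0605) and (0.7500, g(x_1)) crosses zero at x_2 = 0.7002.
So (0.6500, 0.0605), (0.7500, g(x_1)), (0.7002, 0) are collinear:
g(x_1) = 0.0605 · (0.7500 − 0.7002) / (0.6500 − 0.7002) = 0.0605 · (0.049800)/(-0.050200) = -0.060018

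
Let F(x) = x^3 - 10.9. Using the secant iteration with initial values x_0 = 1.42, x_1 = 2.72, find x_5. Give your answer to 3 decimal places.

2.217

F(1.42) = -8.03671, F(2.72) = 9.22365
x_2 = 2.72000 − 9.22365·(2.72000 − 1.42000) / (9.22365 − (-8.03671)) = 2.72000 − (11.99074)/(17.26036) = 2.02530
F(2.02530) = -2.59252
x_3 = 2.02530 − (-2.59252)·(2.02530 − 2.72000) / (-2.59252 − 9.22365) = 2.02530 − (1.80102)/(-11.81617) = 2.17772
F(2.17772) = -0.57222
x_4 = 2.17772 − (-0.57222)·(2.17772 − 2.02530) / (-0.57222 − (-2.59252)) = 2.17772 − (-0.08722)/(2.02031) = 2.22089
F(2.22089) = 0.05424
x_5 = 2.22089 − 0.05424·(2.22089 − 2.17772) / (0.05424 − (-0.57222)) = 2.22089 − (0.00234)/(0.62646) = 2.21715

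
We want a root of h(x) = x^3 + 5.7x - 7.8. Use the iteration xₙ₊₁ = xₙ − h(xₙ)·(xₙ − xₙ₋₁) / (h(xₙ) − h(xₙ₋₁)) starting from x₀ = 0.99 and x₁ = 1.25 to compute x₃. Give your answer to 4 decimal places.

h(0.99) = -1.186701, h(1.25) = 1.278125
x₂ = 1.250000 − 1.278125·(1.250000 − 0.990000) / (1.278125 − (-1.186701)) = 1.250000 − (0.332313)/(2.464826) = 1.115178
h(1.115178) = -0.056625
x₃ = 1.115178 − (-0.056625)·(1.115178 − 1.250000) / (-0.056625 − 1.278125) = 1.115178 − (0.007634)/(-1.334750) = 1.120898

1.1209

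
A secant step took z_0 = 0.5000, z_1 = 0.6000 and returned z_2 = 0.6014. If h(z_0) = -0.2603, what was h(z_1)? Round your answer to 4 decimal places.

The secant line through (0.5000, -0.2603) and (0.6000, h(z_1)) crosses zero at z_2 = 0.6014.
So (0.5000, -0.2603), (0.6000, h(z_1)), (0.6014, 0) are collinear:
h(z_1) = -0.2603 · (0.6000 − 0.6014) / (0.5000 − 0.6014) = -0.2603 · (-0.001400)/(-0.101400) = -0.003594

-0.0036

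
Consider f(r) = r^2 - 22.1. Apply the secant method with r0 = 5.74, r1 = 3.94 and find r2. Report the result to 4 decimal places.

4.6194

f(5.74) = 10.847600, f(3.94) = -6.576400
r2 = 3.940000 − (-6.576400)·(3.940000 − 5.740000) / (-6.576400 − 10.847600) = 3.940000 − (11.837520)/(-17.424000) = 4.619380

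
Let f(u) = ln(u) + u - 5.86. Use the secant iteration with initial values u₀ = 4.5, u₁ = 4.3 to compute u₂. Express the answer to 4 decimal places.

f(4.5) = 0.144077, f(4.3) = -0.101385
u₂ = 4.300000 − (-0.101385)·(4.300000 − 4.500000) / (-0.101385 − 0.144077) = 4.300000 − (0.020277)/(-0.245462) = 4.382607

4.3826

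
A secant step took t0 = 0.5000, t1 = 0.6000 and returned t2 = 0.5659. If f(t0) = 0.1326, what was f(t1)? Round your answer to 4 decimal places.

The secant line through (0.5000, 0.1326) and (0.6000, f(t1)) crosses zero at t2 = 0.5659.
So (0.5000, 0.1326), (0.6000, f(t1)), (0.5659, 0) are collinear:
f(t1) = 0.1326 · (0.6000 − 0.5659) / (0.5000 − 0.5659) = 0.1326 · (0.034100)/(-0.065900) = -0.068614

-0.0686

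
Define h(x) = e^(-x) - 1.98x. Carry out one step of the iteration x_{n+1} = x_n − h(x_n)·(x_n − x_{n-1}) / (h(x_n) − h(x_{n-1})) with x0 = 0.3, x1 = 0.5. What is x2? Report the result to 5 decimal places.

h(0.3) = 0.1468182, h(0.5) = -0.3834693
x2 = 0.5000000 − (-0.3834693)·(0.5000000 − 0.3000000) / (-0.3834693 − 0.1468182) = 0.5000000 − (-0.0766939)/(-0.5302876) = 0.3553731

0.35537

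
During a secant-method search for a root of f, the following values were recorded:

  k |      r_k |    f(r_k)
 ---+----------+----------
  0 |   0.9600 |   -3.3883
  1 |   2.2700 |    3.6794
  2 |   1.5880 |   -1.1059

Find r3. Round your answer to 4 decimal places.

1.7456

r3 = 1.5880 − (-1.1059)·(1.5880 − 2.2700) / (-1.1059 − 3.6794)
   = 1.5880 − (0.754224)/(-4.785300) = 1.745613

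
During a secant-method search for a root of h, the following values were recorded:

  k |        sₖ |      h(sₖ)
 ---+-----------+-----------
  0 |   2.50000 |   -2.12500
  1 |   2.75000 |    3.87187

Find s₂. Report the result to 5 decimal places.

2.58859

s₂ = 2.75000 − 3.87187·(2.75000 − 2.50000) / (3.87187 − (-2.12500))
   = 2.75000 − (0.9679675)/(5.9968700) = 2.5885879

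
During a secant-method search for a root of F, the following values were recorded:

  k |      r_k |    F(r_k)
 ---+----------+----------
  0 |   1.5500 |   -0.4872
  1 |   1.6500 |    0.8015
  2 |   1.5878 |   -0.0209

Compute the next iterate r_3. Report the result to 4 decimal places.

r_3 = 1.5878 − (-0.0209)·(1.5878 − 1.6500) / (-0.0209 − 0.8015)
   = 1.5878 − (0.001300)/(-0.822400) = 1.589381

1.5894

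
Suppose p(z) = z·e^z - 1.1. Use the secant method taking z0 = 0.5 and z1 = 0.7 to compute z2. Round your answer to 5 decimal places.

0.59419

p(0.5) = -0.2756394, p(0.7) = 0.3096269
z2 = 0.7000000 − 0.3096269·(0.7000000 − 0.5000000) / (0.3096269 − (-0.2756394)) = 0.7000000 − (0.0619254)/(0.5852663) = 0.5941928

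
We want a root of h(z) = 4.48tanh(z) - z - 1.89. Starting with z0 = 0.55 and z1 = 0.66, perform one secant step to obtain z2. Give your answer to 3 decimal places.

h(0.55) = -0.19767, h(0.66) = 0.04107
z2 = 0.66000 − 0.04107·(0.66000 − 0.55000) / (0.04107 − (-0.19767)) = 0.66000 − (0.00452)/(0.23874) = 0.64108

0.641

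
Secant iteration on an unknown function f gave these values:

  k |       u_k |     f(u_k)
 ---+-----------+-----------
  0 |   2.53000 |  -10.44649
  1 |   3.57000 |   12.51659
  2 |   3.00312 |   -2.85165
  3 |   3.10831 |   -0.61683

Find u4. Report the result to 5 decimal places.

u4 = 3.10831 − (-0.61683)·(3.10831 − 3.00312) / (-0.61683 − (-2.85165))
   = 3.10831 − (-0.0648843)/(2.2348200) = 3.1373434

3.13734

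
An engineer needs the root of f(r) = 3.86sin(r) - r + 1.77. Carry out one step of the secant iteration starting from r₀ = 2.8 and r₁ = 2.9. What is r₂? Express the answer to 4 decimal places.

2.8560

f(2.8) = 0.263054, f(2.9) = -0.206498
r₂ = 2.900000 − (-0.206498)·(2.900000 − 2.800000) / (-0.206498 − 0.263054) = 2.900000 − (-0.020650)/(-0.469552) = 2.856022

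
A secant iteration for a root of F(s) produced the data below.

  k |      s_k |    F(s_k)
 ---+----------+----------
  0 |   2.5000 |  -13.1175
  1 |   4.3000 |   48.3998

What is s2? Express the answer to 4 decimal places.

s2 = 4.3000 − 48.3998·(4.3000 − 2.5000) / (48.3998 − (-13.1175))
   = 4.3000 − (87.119640)/(61.517300) = 2.883819

2.8838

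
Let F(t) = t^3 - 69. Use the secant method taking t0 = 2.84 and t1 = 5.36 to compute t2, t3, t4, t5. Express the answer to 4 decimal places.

F(2.84) = -46.093696, F(5.36) = 84.990656
t2 = 5.360000 − 84.990656·(5.360000 − 2.840000) / (84.990656 − (-46.093696)) = 5.360000 − (214.176453)/(131.084352) = 3.726117
F(3.726117) = -17.266773
t3 = 3.726117 − (-17.266773)·(3.726117 − 5.360000) / (-17.266773 − 84.990656) = 3.726117 − (28.211881)/(-102.257429) = 4.002008
F(4.002008) = -4.903564
t4 = 4.002008 − (-4.903564)·(4.002008 − 3.726117) / (-4.903564 − (-17.266773)) = 4.002008 − (-1.352848)/(12.363209) = 4.111433
F(4.111433) = 0.499195
t5 = 4.111433 − 0.499195·(4.111433 − 4.002008) / (0.499195 − (-4.903564)) = 4.111433 − (0.054625)/(5.402759) = 4.101323

3.7261, 4.0020, 4.1114, 4.1013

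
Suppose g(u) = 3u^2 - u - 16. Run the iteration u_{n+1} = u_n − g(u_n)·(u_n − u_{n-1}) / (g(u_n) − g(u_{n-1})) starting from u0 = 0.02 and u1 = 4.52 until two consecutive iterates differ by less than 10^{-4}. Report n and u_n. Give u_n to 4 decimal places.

n = 8, u_n = 2.4821

g(0.02) = -16.018800, g(4.52) = 40.771200
u2 = 4.520000 − 40.771200·(4.500000)/(56.790000) = 1.289319;  |Δ| = 3.230681
g(1.289319) = -12.302292
u3 = 1.289319 − (-12.302292)·(-3.230681)/(-53.073492) = 2.038182;  |Δ| = 0.748863
g(2.038182) = -5.575627
u4 = 2.038182 − (-5.575627)·(0.748863)/(6.726664) = 2.658903;  |Δ| = 0.620721
g(2.658903) = 2.550389
u5 = 2.658903 − 2.550389·(0.620721)/(8.126016) = 2.464087;  |Δ| = 0.194816
g(2.464087) = -0.248920
u6 = 2.464087 − (-0.248920)·(-0.194816)/(-2.799309) = 2.481410;  |Δ| = 0.017323
g(2.481410) = -0.009224
u7 = 2.481410 − (-0.009224)·(0.017323)/(0.239695) = 2.482077;  |Δ| = 0.000667
g(2.482077) = 0.000036
u8 = 2.482077 − 0.000036·(0.000667)/(0.009260) = 2.482074;  |Δ| = 0.000003
|u8 − u7| = 0.000003 < 10^{-4}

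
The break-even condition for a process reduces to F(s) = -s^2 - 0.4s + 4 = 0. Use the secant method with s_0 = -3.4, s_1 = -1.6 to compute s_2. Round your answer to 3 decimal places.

-2.052

F(-3.4) = -6.20000, F(-1.6) = 2.08000
s_2 = -1.60000 − 2.08000·(-1.60000 − (-3.40000)) / (2.08000 − (-6.20000)) = -1.60000 − (3.74400)/(8.28000) = -2.05217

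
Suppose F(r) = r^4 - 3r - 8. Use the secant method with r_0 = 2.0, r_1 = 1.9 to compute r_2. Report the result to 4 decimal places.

1.9250

F(2.0) = 2.000000, F(1.9) = -0.667900
r_2 = 1.900000 − (-0.667900)·(1.900000 − 2.000000) / (-0.667900 − 2.000000) = 1.900000 − (0.066790)/(-2.667900) = 1.925035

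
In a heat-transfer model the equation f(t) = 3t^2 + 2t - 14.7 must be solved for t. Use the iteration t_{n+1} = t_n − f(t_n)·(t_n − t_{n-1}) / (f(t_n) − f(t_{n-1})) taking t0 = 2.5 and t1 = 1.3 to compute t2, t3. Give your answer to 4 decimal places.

f(2.5) = 9.050000, f(1.3) = -7.030000
t2 = 1.300000 − (-7.030000)·(1.300000 − 2.500000) / (-7.030000 − 9.050000) = 1.300000 − (8.436000)/(-16.080000) = 1.824627
f(1.824627) = -1.062957
t3 = 1.824627 − (-1.062957)·(1.824627 − 1.300000) / (-1.062957 − (-7.030000)) = 1.824627 − (-0.557656)/(5.967043) = 1.918083

1.8246, 1.9181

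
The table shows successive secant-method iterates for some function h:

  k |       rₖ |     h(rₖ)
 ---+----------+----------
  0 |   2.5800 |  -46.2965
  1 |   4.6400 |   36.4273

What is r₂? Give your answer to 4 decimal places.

r₂ = 4.6400 − 36.4273·(4.6400 − 2.5800) / (36.4273 − (-46.2965))
   = 4.6400 − (75.040238)/(82.723800) = 3.732882

3.7329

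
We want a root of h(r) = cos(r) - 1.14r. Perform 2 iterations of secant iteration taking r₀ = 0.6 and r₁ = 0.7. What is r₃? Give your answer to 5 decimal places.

0.68134

h(0.6) = 0.1413356, h(0.7) = -0.0331578
r₂ = 0.7000000 − (-0.0331578)·(0.7000000 − 0.6000000) / (-0.0331578 − 0.1413356) = 0.7000000 − (-0.0033158)/(-0.1744934) = 0.6809977
h(0.6809977) = 0.0006077
r₃ = 0.6809977 − 0.0006077·(0.6809977 − 0.7000000) / (0.0006077 − (-0.0331578)) = 0.6809977 − (-0.0000115)/(0.0337655) = 0.6813396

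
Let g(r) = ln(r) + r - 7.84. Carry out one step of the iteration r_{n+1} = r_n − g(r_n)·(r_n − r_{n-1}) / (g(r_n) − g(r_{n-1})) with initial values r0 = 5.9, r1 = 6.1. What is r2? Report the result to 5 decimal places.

6.04147

g(5.9) = -0.1650476, g(6.1) = 0.0682888
r2 = 6.1000000 − 0.0682888·(6.1000000 − 5.9000000) / (0.0682888 − (-0.1650476)) = 6.1000000 − (0.0136578)/(0.2333364) = 6.0414675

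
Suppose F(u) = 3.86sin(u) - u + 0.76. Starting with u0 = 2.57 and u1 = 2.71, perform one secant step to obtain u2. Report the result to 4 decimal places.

F(2.57) = 0.278153, F(2.71) = -0.335293
u2 = 2.710000 − (-0.335293)·(2.710000 − 2.570000) / (-0.335293 − 0.278153) = 2.710000 − (-0.046941)/(-0.613446) = 2.633480

2.6335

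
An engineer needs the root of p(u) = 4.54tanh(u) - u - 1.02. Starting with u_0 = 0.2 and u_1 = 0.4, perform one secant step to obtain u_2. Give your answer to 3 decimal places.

0.303

p(0.2) = -0.32392, p(0.4) = 0.30497
u_2 = 0.40000 − 0.30497·(0.40000 − 0.20000) / (0.30497 − (-0.32392)) = 0.40000 − (0.06099)/(0.62888) = 0.30301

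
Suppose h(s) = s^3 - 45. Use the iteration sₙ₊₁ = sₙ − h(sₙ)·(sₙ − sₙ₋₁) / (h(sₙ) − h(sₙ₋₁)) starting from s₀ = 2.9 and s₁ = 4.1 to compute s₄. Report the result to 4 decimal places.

h(2.9) = -20.611000, h(4.1) = 23.921000
s₂ = 4.100000 − 23.921000·(4.100000 − 2.900000) / (23.921000 − (-20.611000)) = 4.100000 − (28.705200)/(44.532000) = 3.455403
h(3.455403) = -3.743150
s₃ = 3.455403 − (-3.743150)·(3.455403 − 4.100000) / (-3.743150 − 23.921000) = 3.455403 − (2.412824)/(-27.664150) = 3.542621
h(3.542621) = -0.539516
s₄ = 3.542621 − (-0.539516)·(3.542621 − 3.455403) / (-0.539516 − (-3.743150)) = 3.542621 − (-0.047056)/(3.203634) = 3.557310

3.5573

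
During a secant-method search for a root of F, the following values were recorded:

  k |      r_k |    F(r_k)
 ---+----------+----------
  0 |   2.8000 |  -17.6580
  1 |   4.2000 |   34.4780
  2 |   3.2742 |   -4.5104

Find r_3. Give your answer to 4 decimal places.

r_3 = 3.2742 − (-4.5104)·(3.2742 − 4.2000) / (-4.5104 − 34.4780)
   = 3.2742 − (4.175728)/(-38.988400) = 3.381302

3.3813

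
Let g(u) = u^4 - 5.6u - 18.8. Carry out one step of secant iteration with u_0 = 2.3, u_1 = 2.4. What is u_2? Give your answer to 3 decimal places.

g(2.3) = -3.69590, g(2.4) = 0.93760
u_2 = 2.40000 − 0.93760·(2.40000 − 2.30000) / (0.93760 − (-3.69590)) = 2.40000 − (0.09376)/(4.63350) = 2.37976

2.380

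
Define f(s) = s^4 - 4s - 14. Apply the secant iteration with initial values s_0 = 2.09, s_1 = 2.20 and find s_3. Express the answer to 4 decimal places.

f(2.09) = -3.279702, f(2.20) = 0.625600
s_2 = 2.200000 − 0.625600·(2.200000 − 2.090000) / (0.625600 − (-3.279702)) = 2.200000 − (0.068816)/(3.905302) = 2.182379
f(2.182379) = -0.045467
s_3 = 2.182379 − (-0.045467)·(2.182379 − 2.200000) / (-0.045467 − 0.625600) = 2.182379 − (0.000801)/(-0.671067) = 2.183573

2.1836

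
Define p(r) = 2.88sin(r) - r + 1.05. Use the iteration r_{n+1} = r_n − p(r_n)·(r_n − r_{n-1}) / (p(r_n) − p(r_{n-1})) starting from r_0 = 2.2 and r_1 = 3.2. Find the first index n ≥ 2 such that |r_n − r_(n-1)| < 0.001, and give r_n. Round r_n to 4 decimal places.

p(2.2) = 1.178470, p(3.2) = -2.318118
r_2 = 3.200000 − (-2.318118)·(1.000000)/(-3.496587) = 2.537034;  |Δ| = 0.662966
p(2.537034) = 0.149954
r_3 = 2.537034 − 0.149954·(-0.662966)/(2.468072) = 2.577315;  |Δ| = 0.040280
p(2.577315) = 0.012927
r_4 = 2.577315 − 0.012927·(0.040280)/(-0.137028) = 2.581114;  |Δ| = 0.003800
p(2.581114) = -0.000131
r_5 = 2.581114 − (-0.000131)·(0.003800)/(-0.013058) = 2.581076;  |Δ| = 0.000038
|r_5 − r_4| = 0.000038 < 0.001

n = 5, r_n = 2.5811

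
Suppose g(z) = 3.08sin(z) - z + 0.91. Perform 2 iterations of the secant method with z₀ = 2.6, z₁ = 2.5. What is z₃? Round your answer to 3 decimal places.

2.572

g(2.6) = -0.10226, g(2.5) = 0.25329
z₂ = 2.50000 − 0.25329·(2.50000 − 2.60000) / (0.25329 − (-0.10226)) = 2.50000 − (-0.02533)/(0.35555) = 2.57124
g(2.57124) = 0.00174
z₃ = 2.57124 − 0.00174·(2.57124 − 2.50000) / (0.00174 − 0.25329) = 2.57124 − (0.00012)/(-0.25155) = 2.57173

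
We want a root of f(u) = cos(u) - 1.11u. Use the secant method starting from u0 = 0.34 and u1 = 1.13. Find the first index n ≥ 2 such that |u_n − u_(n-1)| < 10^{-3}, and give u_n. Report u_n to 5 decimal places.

f(0.34) = 0.5653547, f(1.13) = -0.8276402
u2 = 1.1300000 − (-0.8276402)·(0.7900000)/(-1.3929949) = 0.6606259;  |Δ| = 0.4693741
f(0.6606259) = 0.0563136
u3 = 0.6606259 − 0.0563136·(-0.4693741)/(0.8839538) = 0.6905281;  |Δ| = 0.0299022
f(0.6905281) = 0.0044236
u4 = 0.6905281 − 0.0044236·(0.0299022)/(-0.0518900) = 0.6930772;  |Δ| = 0.0025492
f(0.6930772) = -0.0000321
u5 = 0.6930772 − (-0.0000321)·(0.0025492)/(-0.0044557) = 0.6930588;  |Δ| = 0.0000184
|u5 − u4| = 0.0000184 < 10^{-3}

n = 5, u_n = 0.69306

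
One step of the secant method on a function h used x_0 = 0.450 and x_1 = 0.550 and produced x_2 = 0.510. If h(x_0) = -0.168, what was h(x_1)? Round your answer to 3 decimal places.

0.112

The secant line through (0.450, -0.168) and (0.550, h(x_1)) crosses zero at x_2 = 0.510.
So (0.450, -0.168), (0.550, h(x_1)), (0.510, 0) are collinear:
h(x_1) = -0.168 · (0.550 − 0.510) / (0.450 − 0.510) = -0.168 · (0.04000)/(-0.06000) = 0.11200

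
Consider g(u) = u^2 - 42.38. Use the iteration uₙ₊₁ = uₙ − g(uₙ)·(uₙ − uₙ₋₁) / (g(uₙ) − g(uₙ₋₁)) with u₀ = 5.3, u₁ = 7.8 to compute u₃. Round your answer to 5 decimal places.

g(5.3) = -14.2900000, g(7.8) = 18.4600000
u₂ = 7.8000000 − 18.4600000·(7.8000000 − 5.3000000) / (18.4600000 − (-14.2900000)) = 7.8000000 − (46.1500000)/(32.7500000) = 6.3908397
g(6.3908397) = -1.5371680
u₃ = 6.3908397 − (-1.5371680)·(6.3908397 − 7.8000000) / (-1.5371680 − 18.4600000) = 6.3908397 − (2.1661161)/(-19.9971680) = 6.4991608

6.49916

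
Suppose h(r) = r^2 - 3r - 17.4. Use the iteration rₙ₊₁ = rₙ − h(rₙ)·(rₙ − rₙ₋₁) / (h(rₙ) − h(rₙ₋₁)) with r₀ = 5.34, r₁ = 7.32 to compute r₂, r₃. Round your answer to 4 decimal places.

h(5.34) = -4.904400, h(7.32) = 14.222400
r₂ = 7.320000 − 14.222400·(7.320000 − 5.340000) / (14.222400 − (-4.904400)) = 7.320000 − (28.160352)/(19.126800) = 5.847702
h(5.847702) = -0.747489
r₃ = 5.847702 − (-0.747489)·(5.847702 − 7.320000) / (-0.747489 − 14.222400) = 5.847702 − (1.100526)/(-14.969889) = 5.921218

5.8477, 5.9212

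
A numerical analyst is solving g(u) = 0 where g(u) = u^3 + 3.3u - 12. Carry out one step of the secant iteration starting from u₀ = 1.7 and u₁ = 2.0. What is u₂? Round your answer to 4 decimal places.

g(1.7) = -1.477000, g(2.0) = 2.600000
u₂ = 2.000000 − 2.600000·(2.000000 − 1.700000) / (2.600000 − (-1.477000)) = 2.000000 − (0.780000)/(4.077000) = 1.808683

1.8087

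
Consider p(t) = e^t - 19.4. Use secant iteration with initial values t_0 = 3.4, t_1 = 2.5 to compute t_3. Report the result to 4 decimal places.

2.9908

p(3.4) = 10.564100, p(2.5) = -7.217506
t_2 = 2.500000 − (-7.217506)·(2.500000 − 3.400000) / (-7.217506 − 10.564100) = 2.500000 − (6.495755)/(-17.781606) = 2.865308
p(2.865308) = -1.845548
t_3 = 2.865308 − (-1.845548)·(2.865308 − 2.500000) / (-1.845548 − (-7.217506)) = 2.865308 − (-0.674193)/(5.371958) = 2.990810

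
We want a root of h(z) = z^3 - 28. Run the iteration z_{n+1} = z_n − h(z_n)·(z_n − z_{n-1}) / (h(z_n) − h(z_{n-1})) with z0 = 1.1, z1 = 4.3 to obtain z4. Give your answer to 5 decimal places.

3.15135

h(1.1) = -26.6690000, h(4.3) = 51.5070000
z2 = 4.3000000 − 51.5070000·(4.3000000 − 1.1000000) / (51.5070000 − (-26.6690000)) = 4.3000000 − (164.8224000)/(78.1760000) = 2.1916496
h(2.1916496) = -17.4727880
z3 = 2.1916496 − (-17.4727880)·(2.1916496 − 4.3000000) / (-17.4727880 − 51.5070000) = 2.1916496 − (36.8387594)/(-68.9797880) = 2.7257011
h(2.7257011) = -7.7495492
z4 = 2.7257011 − (-7.7495492)·(2.7257011 − 2.1916496) / (-7.7495492 − (-17.4727880)) = 2.7257011 − (-4.1386584)/(9.7232388) = 3.1513472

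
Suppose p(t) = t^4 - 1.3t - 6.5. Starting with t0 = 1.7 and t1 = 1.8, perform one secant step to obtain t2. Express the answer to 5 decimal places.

1.71776

p(1.7) = -0.3579000, p(1.8) = 1.6576000
t2 = 1.8000000 − 1.6576000·(1.8000000 − 1.7000000) / (1.6576000 − (-0.3579000)) = 1.8000000 − (0.1657600)/(2.0155000) = 1.7177574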